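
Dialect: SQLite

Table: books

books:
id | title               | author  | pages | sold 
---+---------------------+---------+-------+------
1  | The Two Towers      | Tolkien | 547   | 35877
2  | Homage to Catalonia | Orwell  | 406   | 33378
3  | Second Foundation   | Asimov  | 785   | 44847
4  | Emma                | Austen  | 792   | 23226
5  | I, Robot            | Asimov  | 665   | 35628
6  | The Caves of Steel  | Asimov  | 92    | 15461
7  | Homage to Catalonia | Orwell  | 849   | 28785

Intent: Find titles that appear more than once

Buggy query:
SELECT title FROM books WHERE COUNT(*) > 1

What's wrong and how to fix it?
Bug: WHERE can't reference COUNT(*); aggregates are computed after WHERE

Fix: Group first, then use HAVING for the count condition

Corrected query:
SELECT title FROM books GROUP BY title HAVING COUNT(*) > 1

Result:
title              
-------------------
Homage to Catalonia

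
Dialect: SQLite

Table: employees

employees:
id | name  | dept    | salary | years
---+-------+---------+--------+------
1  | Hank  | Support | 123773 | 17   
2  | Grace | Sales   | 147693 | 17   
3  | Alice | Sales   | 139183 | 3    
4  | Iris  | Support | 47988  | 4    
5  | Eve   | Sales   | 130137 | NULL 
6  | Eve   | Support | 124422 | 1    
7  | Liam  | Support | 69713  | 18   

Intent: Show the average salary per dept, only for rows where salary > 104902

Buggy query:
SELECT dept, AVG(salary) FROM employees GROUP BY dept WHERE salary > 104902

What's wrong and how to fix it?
Bug: Row-level WHERE must come before GROUP BY in the clause order

Fix: Move the WHERE clause before GROUP BY

Corrected query:
SELECT dept, AVG(salary) FROM employees WHERE salary > 104902 GROUP BY dept

Result:
dept    | AVG(salary)  
--------+--------------
Sales   | 139004.333333
Support | 124097.5     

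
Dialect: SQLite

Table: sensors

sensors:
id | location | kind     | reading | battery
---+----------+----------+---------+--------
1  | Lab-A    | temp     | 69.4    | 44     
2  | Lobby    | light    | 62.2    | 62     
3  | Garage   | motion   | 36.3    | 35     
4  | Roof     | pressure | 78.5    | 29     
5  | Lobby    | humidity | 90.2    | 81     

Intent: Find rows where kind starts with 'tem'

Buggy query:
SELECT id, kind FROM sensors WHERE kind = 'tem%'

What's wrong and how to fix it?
Bug: '=' compares the literal string including the % character; pattern matching needs LIKE

Fix: Replace '=' with LIKE so 'tem%' is treated as a pattern

Corrected query:
SELECT id, kind FROM sensors WHERE kind LIKE 'tem%'

Result:
id | kind
---+-----
1  | temp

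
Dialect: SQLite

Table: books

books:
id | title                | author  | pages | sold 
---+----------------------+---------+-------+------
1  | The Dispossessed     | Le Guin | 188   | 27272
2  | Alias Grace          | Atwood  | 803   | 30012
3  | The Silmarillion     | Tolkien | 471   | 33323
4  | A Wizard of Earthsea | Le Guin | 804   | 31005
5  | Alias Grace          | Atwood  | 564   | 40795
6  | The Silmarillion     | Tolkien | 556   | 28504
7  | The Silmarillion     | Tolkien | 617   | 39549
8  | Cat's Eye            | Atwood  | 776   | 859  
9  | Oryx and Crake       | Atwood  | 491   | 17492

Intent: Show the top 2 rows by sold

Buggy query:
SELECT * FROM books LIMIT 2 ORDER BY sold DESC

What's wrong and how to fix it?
Bug: LIMIT must come after ORDER BY

Fix: Swap the clauses: ORDER BY first, then LIMIT

Corrected query:
SELECT * FROM books ORDER BY sold DESC LIMIT 2

Result:
id | title            | author  | pages | sold 
---+------------------+---------+-------+------
5  | Alias Grace      | Atwood  | 564   | 40795
7  | The Silmarillion | Tolkien | 617   | 39549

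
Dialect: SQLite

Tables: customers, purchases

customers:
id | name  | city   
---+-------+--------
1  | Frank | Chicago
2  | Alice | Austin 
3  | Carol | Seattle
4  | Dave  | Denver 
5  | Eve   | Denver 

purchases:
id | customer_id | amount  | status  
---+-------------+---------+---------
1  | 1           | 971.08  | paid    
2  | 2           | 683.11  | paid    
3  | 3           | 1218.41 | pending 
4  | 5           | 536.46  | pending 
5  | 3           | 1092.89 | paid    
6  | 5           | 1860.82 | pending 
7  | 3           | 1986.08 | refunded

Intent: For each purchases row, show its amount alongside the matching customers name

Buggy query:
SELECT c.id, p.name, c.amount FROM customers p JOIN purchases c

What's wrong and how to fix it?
Bug: Missing join condition: each purchases row is matched to all customers rows instead of just its own

Fix: Add ON c.customer_id = p.id to the JOIN

Corrected query:
SELECT c.id, p.name, c.amount FROM customers p JOIN purchases c ON c.customer_id = p.id

Result:
id | name  | amount 
---+-------+--------
1  | Frank | 971.08 
2  | Alice | 683.11 
3  | Carol | 1218.41
4  | Eve   | 536.46 
5  | Carol | 1092.89
6  | Eve   | 1860.82
7  | Carol | 1986.08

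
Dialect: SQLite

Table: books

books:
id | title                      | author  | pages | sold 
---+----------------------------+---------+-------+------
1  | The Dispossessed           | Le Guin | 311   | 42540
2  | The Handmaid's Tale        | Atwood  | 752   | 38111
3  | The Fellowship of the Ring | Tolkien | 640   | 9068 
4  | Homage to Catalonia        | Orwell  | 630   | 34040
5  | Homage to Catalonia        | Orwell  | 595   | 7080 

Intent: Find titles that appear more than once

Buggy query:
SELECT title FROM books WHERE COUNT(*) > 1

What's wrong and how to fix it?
Bug: COUNT(*) is an aggregate and cannot be used in WHERE

Fix: GROUP BY title, then filter groups with HAVING COUNT(*) > 1

Corrected query:
SELECT title FROM books GROUP BY title HAVING COUNT(*) > 1

Result:
title              
-------------------
Homage to Catalonia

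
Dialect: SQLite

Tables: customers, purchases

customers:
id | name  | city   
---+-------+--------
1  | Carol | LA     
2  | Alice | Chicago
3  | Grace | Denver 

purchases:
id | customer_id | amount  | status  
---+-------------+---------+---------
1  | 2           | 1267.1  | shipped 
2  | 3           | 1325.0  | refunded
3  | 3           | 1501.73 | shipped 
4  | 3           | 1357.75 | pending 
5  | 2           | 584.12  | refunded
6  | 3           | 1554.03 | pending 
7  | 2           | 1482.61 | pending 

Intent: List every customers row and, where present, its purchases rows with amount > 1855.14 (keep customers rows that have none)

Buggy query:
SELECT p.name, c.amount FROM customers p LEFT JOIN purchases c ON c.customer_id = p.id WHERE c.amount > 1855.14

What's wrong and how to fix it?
Bug: A WHERE condition on the right-hand table after LEFT JOIN drops unmatched parents

Fix: Put 'c.amount > 1855.14' in the JOIN's ON clause instead of WHERE

Corrected query:
SELECT p.name, c.amount FROM customers p LEFT JOIN purchases c ON c.customer_id = p.id AND c.amount > 1855.14

Result:
name  | amount
------+-------
Carol | NULL  
Alice | NULL  
Grace | NULL  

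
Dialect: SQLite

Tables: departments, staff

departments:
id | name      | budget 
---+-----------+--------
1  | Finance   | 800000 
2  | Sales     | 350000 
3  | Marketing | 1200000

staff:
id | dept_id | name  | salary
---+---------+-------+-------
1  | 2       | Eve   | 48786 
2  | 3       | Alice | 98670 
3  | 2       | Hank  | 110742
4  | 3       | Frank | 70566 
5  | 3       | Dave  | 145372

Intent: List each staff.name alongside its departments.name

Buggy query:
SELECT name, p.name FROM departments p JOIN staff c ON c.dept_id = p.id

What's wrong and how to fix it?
Bug: 'name' exists in both joined tables, so the database can't tell which one is meant

Fix: Qualify the column with its table alias (c.name)

Corrected query:
SELECT c.name, p.name FROM departments p JOIN staff c ON c.dept_id = p.id

Result:
name  | name     
------+----------
Eve   | Sales    
Alice | Marketing
Hank  | Sales    
Frank | Marketing
Dave  | Marketing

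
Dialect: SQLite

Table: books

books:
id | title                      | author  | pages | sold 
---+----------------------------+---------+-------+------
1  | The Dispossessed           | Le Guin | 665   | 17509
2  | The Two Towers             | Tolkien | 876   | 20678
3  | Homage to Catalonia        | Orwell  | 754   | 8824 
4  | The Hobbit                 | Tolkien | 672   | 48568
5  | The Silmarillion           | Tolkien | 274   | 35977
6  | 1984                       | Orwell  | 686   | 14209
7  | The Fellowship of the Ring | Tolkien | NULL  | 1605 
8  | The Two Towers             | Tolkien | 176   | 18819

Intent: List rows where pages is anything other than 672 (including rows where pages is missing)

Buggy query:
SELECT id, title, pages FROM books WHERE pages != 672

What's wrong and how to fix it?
Bug: Inequality against NULL is unknown, not true; rows with NULL are dropped

Fix: Handle NULL separately with IS NULL alongside the inequality

Corrected query:
SELECT id, title, pages FROM books WHERE pages != 672 OR pages IS NULL

Result:
id | title                      | pages
---+----------------------------+------
1  | The Dispossessed           | 665  
2  | The Two Towers             | 876  
3  | Homage to Catalonia        | 754  
5  | The Silmarillion           | 274  
6  | 1984                       | 686  
7  | The Fellowship of the Ring | NULL 
8  | The Two Towers             | 176  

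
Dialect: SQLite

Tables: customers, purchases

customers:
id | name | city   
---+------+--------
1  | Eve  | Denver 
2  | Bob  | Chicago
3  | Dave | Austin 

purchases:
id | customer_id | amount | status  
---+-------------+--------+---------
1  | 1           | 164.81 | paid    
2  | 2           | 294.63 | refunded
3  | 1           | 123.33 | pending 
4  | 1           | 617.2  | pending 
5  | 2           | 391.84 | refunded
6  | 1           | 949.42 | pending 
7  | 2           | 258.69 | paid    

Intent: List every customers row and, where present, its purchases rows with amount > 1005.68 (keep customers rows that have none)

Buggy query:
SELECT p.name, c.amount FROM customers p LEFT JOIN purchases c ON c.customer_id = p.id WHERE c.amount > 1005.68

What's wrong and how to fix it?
Bug: Filtering c.amount in WHERE discards the NULL rows produced by LEFT JOIN, turning it into an inner join

Fix: Move the right-table condition into the ON clause so unmatched parents are kept

Corrected query:
SELECT p.name, c.amount FROM customers p LEFT JOIN purchases c ON c.customer_id = p.id AND c.amount > 1005.68

Result:
name | amount
-----+-------
Eve  | NULL  
Bob  | NULL  
Dave | NULL  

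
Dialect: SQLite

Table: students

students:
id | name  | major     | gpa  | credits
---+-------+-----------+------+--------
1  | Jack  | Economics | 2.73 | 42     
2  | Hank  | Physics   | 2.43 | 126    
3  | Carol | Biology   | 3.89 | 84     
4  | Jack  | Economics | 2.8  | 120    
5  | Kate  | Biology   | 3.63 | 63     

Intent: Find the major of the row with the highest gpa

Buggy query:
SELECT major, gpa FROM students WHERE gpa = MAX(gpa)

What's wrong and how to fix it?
Bug: WHERE is evaluated per row; an aggregate over the whole table isn't defined there

Fix: Use a subquery: WHERE gpa = (SELECT MAX(gpa) FROM students)

Corrected query:
SELECT major, gpa FROM students WHERE gpa = (SELECT MAX(gpa) FROM students)

Result:
major   | gpa 
--------+-----
Biology | 3.89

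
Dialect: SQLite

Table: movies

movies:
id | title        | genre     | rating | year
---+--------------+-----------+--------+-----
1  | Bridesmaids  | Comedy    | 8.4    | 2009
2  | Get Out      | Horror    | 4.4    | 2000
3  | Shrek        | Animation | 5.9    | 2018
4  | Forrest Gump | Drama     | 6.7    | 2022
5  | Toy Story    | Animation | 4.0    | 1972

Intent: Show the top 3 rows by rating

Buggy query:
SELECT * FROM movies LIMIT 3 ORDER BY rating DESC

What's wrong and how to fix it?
Bug: LIMIT must come after ORDER BY

Fix: Swap the clauses: ORDER BY first, then LIMIT

Corrected query:
SELECT * FROM movies ORDER BY rating DESC LIMIT 3

Result:
id | title        | genre     | rating | year
---+--------------+-----------+--------+-----
1  | Bridesmaids  | Comedy    | 8.4    | 2009
4  | Forrest Gump | Drama     | 6.7    | 2022
3  | Shrek        | Animation | 5.9    | 2018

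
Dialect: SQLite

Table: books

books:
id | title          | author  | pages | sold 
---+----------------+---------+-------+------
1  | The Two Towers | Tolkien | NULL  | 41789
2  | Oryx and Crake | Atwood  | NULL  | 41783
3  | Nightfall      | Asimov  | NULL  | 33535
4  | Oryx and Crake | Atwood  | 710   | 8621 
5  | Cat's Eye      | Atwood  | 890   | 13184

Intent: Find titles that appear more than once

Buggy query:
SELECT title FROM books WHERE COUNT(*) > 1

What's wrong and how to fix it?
Bug: COUNT(*) is an aggregate and cannot be used in WHERE

Fix: Group first, then use HAVING for the count condition

Corrected query:
SELECT title FROM books GROUP BY title HAVING COUNT(*) > 1

Result:
title         
--------------
Oryx and Crake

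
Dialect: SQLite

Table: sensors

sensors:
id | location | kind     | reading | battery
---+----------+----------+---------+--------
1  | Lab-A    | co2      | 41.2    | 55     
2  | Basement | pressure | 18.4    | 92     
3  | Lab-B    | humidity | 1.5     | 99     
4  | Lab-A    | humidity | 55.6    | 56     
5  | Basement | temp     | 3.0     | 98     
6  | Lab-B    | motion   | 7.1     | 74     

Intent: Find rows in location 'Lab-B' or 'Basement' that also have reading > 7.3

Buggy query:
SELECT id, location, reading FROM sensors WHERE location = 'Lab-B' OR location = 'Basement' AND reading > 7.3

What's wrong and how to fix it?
Bug: Without parentheses, AND is evaluated before OR, so the reading filter only applies to the 'Basement' branch

Fix: Add parentheses around the OR so the AND applies to both alternatives

Corrected query:
SELECT id, location, reading FROM sensors WHERE (location = 'Lab-B' OR location = 'Basement') AND reading > 7.3

Result:
id | location | reading
---+----------+--------
2  | Basement | 18.4   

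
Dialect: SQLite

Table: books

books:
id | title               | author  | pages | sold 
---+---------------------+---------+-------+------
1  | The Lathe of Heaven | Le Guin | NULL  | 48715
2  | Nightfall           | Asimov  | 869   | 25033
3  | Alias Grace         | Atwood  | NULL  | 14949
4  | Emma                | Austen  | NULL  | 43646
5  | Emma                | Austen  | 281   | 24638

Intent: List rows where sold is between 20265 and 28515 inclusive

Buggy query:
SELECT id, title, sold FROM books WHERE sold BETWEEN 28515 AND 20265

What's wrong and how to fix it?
Bug: BETWEEN expects the lower bound first; with 28515 AND 20265 the range is empty

Fix: Swap the bounds so the smaller value comes first

Corrected query:
SELECT id, title, sold FROM books WHERE sold BETWEEN 20265 AND 28515

Result:
id | title     | sold 
---+-----------+------
2  | Nightfall | 25033
5  | Emma      | 24638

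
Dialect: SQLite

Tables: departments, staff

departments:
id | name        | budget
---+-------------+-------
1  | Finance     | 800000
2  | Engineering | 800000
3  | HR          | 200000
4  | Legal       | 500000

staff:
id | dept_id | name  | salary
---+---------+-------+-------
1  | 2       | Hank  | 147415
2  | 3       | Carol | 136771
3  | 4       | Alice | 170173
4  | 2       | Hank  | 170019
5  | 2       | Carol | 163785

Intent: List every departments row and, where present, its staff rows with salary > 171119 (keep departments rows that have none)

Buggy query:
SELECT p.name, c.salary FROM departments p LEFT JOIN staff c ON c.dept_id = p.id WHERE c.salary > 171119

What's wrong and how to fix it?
Bug: Filtering c.salary in WHERE discards the NULL rows produced by LEFT JOIN, turning it into an inner join

Fix: Move the right-table condition into the ON clause so unmatched parents are kept

Corrected query:
SELECT p.name, c.salary FROM departments p LEFT JOIN staff c ON c.dept_id = p.id AND c.salary > 171119

Result:
name        | salary
------------+-------
Finance     | NULL  
Engineering | NULL  
HR          | NULL  
Legal       | NULL  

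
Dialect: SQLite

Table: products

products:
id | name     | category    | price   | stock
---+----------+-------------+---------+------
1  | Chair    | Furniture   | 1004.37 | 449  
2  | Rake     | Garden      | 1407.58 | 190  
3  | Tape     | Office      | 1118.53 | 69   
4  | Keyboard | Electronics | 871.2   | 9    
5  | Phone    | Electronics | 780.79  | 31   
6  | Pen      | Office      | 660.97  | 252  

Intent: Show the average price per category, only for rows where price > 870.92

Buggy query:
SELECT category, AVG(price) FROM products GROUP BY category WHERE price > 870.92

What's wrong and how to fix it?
Bug: WHERE cannot follow GROUP BY

Fix: Place WHERE between FROM and GROUP BY

Corrected query:
SELECT category, AVG(price) FROM products WHERE price > 870.92 GROUP BY category

Result:
category    | AVG(price)
------------+-----------
Electronics | 871.2     
Furniture   | 1004.37   
Garden      | 1407.58   
Office      | 1118.53   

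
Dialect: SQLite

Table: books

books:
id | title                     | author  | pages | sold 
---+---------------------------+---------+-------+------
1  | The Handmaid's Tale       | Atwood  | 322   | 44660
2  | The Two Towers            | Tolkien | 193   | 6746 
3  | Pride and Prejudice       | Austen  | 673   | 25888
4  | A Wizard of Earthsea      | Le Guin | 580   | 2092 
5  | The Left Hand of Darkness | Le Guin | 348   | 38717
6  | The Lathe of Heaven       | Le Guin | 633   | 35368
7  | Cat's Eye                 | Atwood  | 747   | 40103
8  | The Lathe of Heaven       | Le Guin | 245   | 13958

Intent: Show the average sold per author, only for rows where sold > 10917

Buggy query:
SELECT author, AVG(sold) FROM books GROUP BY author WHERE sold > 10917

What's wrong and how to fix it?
Bug: WHERE cannot follow GROUP BY

Fix: Move the WHERE clause before GROUP BY

Corrected query:
SELECT author, AVG(sold) FROM books WHERE sold > 10917 GROUP BY author

Result:
author  | AVG(sold)   
--------+-------------
Atwood  | 42381.5     
Austen  | 25888       
Le Guin | 29347.666667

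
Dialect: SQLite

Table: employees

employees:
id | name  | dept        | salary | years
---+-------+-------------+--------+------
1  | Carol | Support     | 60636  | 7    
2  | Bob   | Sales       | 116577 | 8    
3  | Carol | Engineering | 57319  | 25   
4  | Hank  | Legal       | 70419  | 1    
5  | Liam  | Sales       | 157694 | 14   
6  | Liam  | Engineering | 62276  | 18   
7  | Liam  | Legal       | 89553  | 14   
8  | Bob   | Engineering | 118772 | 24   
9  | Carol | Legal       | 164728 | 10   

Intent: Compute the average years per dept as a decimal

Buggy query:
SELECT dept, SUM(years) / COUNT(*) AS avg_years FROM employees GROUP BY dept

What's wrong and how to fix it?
Bug: Both operands are integers, so '/' performs integer division and truncates

Fix: Cast one side to REAL so the division keeps the fractional part

Corrected query:
SELECT dept, SUM(years) * 1.0 / COUNT(*) AS avg_years FROM employees GROUP BY dept

Result:
dept        | avg_years
------------+----------
Engineering | 22.333333
Legal       | 8.333333 
Sales       | 11       
Support     | 7        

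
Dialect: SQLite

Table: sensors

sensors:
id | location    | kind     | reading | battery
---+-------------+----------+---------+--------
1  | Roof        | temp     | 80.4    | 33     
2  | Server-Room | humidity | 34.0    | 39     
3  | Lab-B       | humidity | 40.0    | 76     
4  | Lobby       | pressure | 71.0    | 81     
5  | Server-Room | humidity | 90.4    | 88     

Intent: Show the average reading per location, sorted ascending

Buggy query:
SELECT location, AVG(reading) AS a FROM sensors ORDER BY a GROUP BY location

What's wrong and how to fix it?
Bug: GROUP BY must precede ORDER BY

Fix: Reorder: SELECT … FROM … GROUP BY … ORDER BY …

Corrected query:
SELECT location, AVG(reading) AS a FROM sensors GROUP BY location ORDER BY a

Result:
location    | a   
------------+-----
Lab-B       | 40  
Server-Room | 62.2
Lobby       | 71  
Roof        | 80.4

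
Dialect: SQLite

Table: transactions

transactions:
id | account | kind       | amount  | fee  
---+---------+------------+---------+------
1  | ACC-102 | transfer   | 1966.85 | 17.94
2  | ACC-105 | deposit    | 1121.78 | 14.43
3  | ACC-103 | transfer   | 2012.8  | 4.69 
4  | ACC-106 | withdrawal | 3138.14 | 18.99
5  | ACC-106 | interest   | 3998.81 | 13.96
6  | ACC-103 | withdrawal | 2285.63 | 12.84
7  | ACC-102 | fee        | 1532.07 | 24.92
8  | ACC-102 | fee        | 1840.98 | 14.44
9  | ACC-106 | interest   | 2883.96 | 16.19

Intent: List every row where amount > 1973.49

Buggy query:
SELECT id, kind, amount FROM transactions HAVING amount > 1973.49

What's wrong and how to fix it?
Bug: This is a non-aggregate query (no GROUP BY, no aggregates), so in SQLite the HAVING clause is invalid here; a row-level condition belongs in WHERE

Fix: Replace HAVING with WHERE since the condition applies to individual rows

Corrected query:
SELECT id, kind, amount FROM transactions WHERE amount > 1973.49

Result:
id | kind       | amount 
---+------------+--------
3  | transfer   | 2012.8 
4  | withdrawal | 3138.14
5  | interest   | 3998.81
6  | withdrawal | 2285.63
9  | interest   | 2883.96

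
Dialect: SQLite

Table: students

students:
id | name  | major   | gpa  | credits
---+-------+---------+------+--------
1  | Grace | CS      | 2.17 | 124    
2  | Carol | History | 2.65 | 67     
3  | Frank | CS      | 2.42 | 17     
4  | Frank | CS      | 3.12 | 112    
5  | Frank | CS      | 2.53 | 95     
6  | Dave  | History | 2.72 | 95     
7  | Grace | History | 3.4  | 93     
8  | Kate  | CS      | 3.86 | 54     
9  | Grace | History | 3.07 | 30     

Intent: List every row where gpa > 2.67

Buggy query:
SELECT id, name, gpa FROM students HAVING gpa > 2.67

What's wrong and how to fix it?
Bug: HAVING filters the output of aggregation, but this query has no GROUP BY and no aggregate functions, so SQLite rejects it (HAVING clause on a non-aggregate query); the condition here is per row

Fix: Use WHERE for row-level filtering

Corrected query:
SELECT id, name, gpa FROM students WHERE gpa > 2.67

Result:
id | name  | gpa 
---+-------+-----
4  | Frank | 3.12
6  | Dave  | 2.72
7  | Grace | 3.4 
8  | Kate  | 3.86
9  | Grace | 3.07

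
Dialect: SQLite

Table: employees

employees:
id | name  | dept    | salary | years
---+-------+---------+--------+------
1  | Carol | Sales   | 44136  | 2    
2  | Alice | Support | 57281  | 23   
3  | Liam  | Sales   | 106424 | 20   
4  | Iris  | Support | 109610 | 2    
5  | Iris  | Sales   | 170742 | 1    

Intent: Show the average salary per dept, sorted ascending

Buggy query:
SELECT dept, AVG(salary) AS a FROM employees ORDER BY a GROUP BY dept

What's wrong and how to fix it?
Bug: GROUP BY must precede ORDER BY

Fix: Move ORDER BY to the end, after GROUP BY

Corrected query:
SELECT dept, AVG(salary) AS a FROM employees GROUP BY dept ORDER BY a

Result:
dept    | a            
--------+--------------
Support | 83445.5      
Sales   | 107100.666667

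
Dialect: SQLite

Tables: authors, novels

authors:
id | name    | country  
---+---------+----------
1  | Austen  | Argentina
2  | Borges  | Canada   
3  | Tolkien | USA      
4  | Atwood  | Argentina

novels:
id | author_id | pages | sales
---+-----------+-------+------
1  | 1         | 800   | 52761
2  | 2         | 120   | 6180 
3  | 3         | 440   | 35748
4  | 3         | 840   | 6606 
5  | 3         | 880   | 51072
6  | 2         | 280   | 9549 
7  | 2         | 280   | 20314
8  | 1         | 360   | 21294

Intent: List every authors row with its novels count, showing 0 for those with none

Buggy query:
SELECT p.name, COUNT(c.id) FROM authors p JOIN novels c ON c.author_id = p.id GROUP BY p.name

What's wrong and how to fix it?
Bug: INNER JOIN drops authors rows that have no matching novels rows

Fix: Use LEFT JOIN so parents without children still appear (COUNT(c.id) gives 0)

Corrected query:
SELECT p.name, COUNT(c.id) FROM authors p LEFT JOIN novels c ON c.author_id = p.id GROUP BY p.name

Result:
name    | COUNT(c.id)
--------+------------
Atwood  | 0          
Austen  | 2          
Borges  | 3          
Tolkien | 3          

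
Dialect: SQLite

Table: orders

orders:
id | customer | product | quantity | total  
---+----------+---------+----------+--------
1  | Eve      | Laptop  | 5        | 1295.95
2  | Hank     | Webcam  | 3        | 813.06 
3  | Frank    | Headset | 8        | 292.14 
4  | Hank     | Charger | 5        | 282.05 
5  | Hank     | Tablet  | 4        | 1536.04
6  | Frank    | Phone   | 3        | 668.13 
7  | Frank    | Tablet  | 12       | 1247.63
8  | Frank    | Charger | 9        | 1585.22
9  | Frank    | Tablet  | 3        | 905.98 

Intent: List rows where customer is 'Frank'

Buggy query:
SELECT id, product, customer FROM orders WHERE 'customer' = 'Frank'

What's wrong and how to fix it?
Bug: 'customer' in single quotes is a string literal, not the column; the comparison is literal-vs-literal and never true

Fix: Remove the quotes around the column name (or use double quotes for an identifier)

Corrected query:
SELECT id, product, customer FROM orders WHERE customer = 'Frank'

Result:
id | product | customer
---+---------+---------
3  | Headset | Frank   
6  | Phone   | Frank   
7  | Tablet  | Frank   
8  | Charger | Frank   
9  | Tablet  | Frank   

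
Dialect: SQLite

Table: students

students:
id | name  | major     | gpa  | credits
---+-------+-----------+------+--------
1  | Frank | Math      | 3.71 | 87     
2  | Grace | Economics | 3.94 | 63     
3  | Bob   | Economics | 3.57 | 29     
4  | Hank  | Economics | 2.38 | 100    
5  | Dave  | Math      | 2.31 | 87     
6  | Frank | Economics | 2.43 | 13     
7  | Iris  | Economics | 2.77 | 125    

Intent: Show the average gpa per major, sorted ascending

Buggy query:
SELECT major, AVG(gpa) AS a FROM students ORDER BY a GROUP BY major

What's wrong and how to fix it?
Bug: ORDER BY appears before GROUP BY; SQL clause order requires GROUP BY first

Fix: Move ORDER BY to the end, after GROUP BY

Corrected query:
SELECT major, AVG(gpa) AS a FROM students GROUP BY major ORDER BY a

Result:
major     | a    
----------+------
Math      | 3.01 
Economics | 3.018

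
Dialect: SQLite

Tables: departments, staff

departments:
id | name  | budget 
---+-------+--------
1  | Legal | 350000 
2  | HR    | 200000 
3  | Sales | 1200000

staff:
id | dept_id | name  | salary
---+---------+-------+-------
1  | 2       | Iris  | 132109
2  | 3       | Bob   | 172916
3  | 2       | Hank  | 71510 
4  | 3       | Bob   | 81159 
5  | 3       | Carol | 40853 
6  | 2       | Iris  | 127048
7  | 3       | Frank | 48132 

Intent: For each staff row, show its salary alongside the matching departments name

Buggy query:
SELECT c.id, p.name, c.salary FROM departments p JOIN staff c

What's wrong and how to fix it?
Bug: JOIN with no ON clause produces a cartesian product; every staff row pairs with every departments row

Fix: Add ON c.dept_id = p.id to the JOIN

Corrected query:
SELECT c.id, p.name, c.salary FROM departments p JOIN staff c ON c.dept_id = p.id

Result:
id | name  | salary
---+-------+-------
1  | HR    | 132109
2  | Sales | 172916
3  | HR    | 71510 
4  | Sales | 81159 
5  | Sales | 40853 
6  | HR    | 127048
7  | Sales | 48132 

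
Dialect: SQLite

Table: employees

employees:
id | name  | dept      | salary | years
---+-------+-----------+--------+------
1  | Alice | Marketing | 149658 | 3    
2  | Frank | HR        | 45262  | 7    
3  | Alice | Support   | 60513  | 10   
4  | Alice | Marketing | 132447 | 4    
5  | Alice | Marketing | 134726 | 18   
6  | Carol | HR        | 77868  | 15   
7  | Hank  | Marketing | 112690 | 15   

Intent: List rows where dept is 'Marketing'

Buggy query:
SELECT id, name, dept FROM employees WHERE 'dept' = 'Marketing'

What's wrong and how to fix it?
Bug: Single quotes denote string literals in SQL; the column name is being compared as a constant string

Fix: Remove the quotes around the column name (or use double quotes for an identifier)

Corrected query:
SELECT id, name, dept FROM employees WHERE dept = 'Marketing'

Result:
id | name  | dept     
---+-------+----------
1  | Alice | Marketing
4  | Alice | Marketing
5  | Alice | Marketing
7  | Hank  | Marketing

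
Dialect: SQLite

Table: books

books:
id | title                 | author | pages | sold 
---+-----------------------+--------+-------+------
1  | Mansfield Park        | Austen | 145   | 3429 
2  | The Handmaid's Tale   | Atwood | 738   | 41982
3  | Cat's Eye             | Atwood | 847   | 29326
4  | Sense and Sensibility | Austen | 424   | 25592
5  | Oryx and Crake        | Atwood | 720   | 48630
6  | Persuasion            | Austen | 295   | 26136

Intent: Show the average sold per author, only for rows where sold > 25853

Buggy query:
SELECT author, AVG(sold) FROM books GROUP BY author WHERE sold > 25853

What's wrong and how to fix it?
Bug: Row-level WHERE must come before GROUP BY in the clause order

Fix: Place WHERE between FROM and GROUP BY

Corrected query:
SELECT author, AVG(sold) FROM books WHERE sold > 25853 GROUP BY author

Result:
author | AVG(sold)   
-------+-------------
Atwood | 39979.333333
Austen | 26136       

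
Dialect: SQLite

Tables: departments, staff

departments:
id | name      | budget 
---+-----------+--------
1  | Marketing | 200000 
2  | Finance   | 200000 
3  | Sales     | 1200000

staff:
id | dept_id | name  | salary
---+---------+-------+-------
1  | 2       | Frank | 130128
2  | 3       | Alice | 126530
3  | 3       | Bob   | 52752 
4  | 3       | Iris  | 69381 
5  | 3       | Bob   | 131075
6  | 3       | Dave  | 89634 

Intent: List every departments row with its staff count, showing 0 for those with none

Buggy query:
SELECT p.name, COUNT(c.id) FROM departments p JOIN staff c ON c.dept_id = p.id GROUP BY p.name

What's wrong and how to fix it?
Bug: An inner join excludes parents with zero children

Fix: Use LEFT JOIN so parents without children still appear (COUNT(c.id) gives 0)

Corrected query:
SELECT p.name, COUNT(c.id) FROM departments p LEFT JOIN staff c ON c.dept_id = p.id GROUP BY p.name

Result:
name      | COUNT(c.id)
----------+------------
Finance   | 1          
Marketing | 0          
Sales     | 5          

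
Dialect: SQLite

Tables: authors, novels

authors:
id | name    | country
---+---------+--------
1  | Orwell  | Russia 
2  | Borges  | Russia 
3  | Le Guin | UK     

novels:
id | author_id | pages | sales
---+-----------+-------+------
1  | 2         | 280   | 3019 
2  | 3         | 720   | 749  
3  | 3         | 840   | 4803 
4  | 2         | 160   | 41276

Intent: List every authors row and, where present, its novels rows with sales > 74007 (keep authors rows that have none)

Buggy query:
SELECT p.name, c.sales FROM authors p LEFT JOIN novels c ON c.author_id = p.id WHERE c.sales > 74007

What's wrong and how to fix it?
Bug: A WHERE condition on the right-hand table after LEFT JOIN drops unmatched parents

Fix: Move the right-table condition into the ON clause so unmatched parents are kept

Corrected query:
SELECT p.name, c.sales FROM authors p LEFT JOIN novels c ON c.author_id = p.id AND c.sales > 74007

Result:
name    | sales
--------+------
Orwell  | NULL 
Borges  | NULL 
Le Guin | NULL 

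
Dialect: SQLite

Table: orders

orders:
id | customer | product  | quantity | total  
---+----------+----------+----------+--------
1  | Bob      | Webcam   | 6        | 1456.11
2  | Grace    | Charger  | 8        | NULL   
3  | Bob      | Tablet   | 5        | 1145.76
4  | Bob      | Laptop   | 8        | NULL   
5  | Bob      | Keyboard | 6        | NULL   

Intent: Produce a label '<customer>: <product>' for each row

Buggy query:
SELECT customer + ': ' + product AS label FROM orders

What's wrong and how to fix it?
Bug: SQLite uses || for string concatenation; + coerces text to numbers (yielding 0)

Fix: Replace + with || to concatenate text

Corrected query:
SELECT customer || ': ' || product AS label FROM orders

Result:
label         
--------------
Bob: Webcam   
Grace: Charger
Bob: Tablet   
Bob: Laptop   
Bob: Keyboard 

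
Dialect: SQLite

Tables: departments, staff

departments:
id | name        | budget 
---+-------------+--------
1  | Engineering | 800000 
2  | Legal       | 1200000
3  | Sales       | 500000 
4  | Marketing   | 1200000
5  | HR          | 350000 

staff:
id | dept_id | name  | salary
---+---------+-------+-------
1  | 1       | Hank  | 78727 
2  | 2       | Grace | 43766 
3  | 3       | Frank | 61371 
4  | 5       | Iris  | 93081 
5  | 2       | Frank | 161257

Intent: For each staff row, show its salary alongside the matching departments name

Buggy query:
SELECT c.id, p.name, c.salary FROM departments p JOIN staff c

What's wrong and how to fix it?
Bug: JOIN with no ON clause produces a cartesian product; every staff row pairs with every departments row

Fix: Add ON c.dept_id = p.id to the JOIN

Corrected query:
SELECT c.id, p.name, c.salary FROM departments p JOIN staff c ON c.dept_id = p.id

Result:
id | name        | salary
---+-------------+-------
1  | Engineering | 78727 
2  | Legal       | 43766 
3  | Sales       | 61371 
4  | HR          | 93081 
5  | Legal       | 161257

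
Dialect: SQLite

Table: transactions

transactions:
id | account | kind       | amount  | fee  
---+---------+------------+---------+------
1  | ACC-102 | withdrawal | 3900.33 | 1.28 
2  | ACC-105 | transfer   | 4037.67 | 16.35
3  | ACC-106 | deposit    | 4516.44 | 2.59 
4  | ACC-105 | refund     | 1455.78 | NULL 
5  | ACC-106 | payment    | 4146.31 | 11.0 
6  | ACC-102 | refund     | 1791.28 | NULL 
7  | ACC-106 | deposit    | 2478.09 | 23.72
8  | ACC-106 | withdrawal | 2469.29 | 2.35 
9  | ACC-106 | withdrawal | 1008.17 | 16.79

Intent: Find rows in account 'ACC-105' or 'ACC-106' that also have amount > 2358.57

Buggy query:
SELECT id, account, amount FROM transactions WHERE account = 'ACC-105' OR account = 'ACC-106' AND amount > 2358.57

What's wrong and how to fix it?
Bug: Without parentheses, AND is evaluated before OR, so the amount filter only applies to the 'ACC-106' branch

Fix: Add parentheses around the OR so the AND applies to both alternatives

Corrected query:
SELECT id, account, amount FROM transactions WHERE (account = 'ACC-105' OR account = 'ACC-106') AND amount > 2358.57

Result:
id | account | amount 
---+---------+--------
2  | ACC-105 | 4037.67
3  | ACC-106 | 4516.44
5  | ACC-106 | 4146.31
7  | ACC-106 | 2478.09
8  | ACC-106 | 2469.29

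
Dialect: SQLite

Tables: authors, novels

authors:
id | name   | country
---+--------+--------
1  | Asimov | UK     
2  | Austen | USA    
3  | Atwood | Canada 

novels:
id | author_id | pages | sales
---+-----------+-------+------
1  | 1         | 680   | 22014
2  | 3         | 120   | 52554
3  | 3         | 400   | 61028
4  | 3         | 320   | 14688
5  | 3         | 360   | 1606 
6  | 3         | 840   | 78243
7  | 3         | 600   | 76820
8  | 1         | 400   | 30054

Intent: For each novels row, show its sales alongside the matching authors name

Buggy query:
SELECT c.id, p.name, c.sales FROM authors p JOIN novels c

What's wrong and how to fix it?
Bug: Missing join condition: each novels row is matched to all authors rows instead of just its own

Fix: Add ON c.author_id = p.id to the JOIN

Corrected query:
SELECT c.id, p.name, c.sales FROM authors p JOIN novels c ON c.author_id = p.id

Result:
id | name   | sales
---+--------+------
1  | Asimov | 22014
2  | Atwood | 52554
3  | Atwood | 61028
4  | Atwood | 14688
5  | Atwood | 1606 
6  | Atwood | 78243
7  | Atwood | 76820
8  | Asimov | 30054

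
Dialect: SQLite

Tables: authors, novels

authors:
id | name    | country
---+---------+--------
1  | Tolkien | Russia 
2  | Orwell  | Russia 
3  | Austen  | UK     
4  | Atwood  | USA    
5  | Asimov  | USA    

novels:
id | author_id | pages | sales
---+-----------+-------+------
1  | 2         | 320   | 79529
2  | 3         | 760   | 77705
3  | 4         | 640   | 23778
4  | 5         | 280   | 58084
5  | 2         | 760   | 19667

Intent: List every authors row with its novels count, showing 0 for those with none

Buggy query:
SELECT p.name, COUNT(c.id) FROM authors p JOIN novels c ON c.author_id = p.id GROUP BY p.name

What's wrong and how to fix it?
Bug: INNER JOIN drops authors rows that have no matching novels rows

Fix: Use LEFT JOIN so parents without children still appear (COUNT(c.id) gives 0)

Corrected query:
SELECT p.name, COUNT(c.id) FROM authors p LEFT JOIN novels c ON c.author_id = p.id GROUP BY p.name

Result:
name    | COUNT(c.id)
--------+------------
Asimov  | 1          
Atwood  | 1          
Austen  | 1          
Orwell  | 2          
Tolkien | 0          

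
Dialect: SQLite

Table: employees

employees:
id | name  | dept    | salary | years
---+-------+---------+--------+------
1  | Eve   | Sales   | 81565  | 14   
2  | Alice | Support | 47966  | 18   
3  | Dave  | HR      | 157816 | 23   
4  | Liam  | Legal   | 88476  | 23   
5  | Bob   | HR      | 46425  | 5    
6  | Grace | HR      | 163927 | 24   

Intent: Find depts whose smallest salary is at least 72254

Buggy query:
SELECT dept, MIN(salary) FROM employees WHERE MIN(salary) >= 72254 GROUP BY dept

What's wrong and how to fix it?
Bug: Aggregates like MIN are computed per group after WHERE runs

Fix: Replace WHERE with HAVING after the GROUP BY

Corrected query:
SELECT dept, MIN(salary) FROM employees GROUP BY dept HAVING MIN(salary) >= 72254

Result:
dept  | MIN(salary)
------+------------
Legal | 88476      
Sales | 81565      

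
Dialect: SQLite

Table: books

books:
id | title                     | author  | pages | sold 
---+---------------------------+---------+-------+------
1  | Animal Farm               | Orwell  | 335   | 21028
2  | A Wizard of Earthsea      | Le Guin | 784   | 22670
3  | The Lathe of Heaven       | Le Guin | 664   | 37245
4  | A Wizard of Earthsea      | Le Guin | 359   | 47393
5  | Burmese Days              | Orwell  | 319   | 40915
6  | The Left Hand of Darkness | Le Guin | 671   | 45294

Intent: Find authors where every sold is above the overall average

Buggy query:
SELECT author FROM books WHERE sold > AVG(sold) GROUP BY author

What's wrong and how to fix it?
Bug: AVG() is an aggregate; it can't sit directly in WHERE

Fix: Compute the overall average in a scalar subquery and compare each group's MIN against it in HAVING

Corrected query:
SELECT author FROM books GROUP BY author HAVING MIN(sold) > (SELECT AVG(sold) FROM books)

Result:
(no rows)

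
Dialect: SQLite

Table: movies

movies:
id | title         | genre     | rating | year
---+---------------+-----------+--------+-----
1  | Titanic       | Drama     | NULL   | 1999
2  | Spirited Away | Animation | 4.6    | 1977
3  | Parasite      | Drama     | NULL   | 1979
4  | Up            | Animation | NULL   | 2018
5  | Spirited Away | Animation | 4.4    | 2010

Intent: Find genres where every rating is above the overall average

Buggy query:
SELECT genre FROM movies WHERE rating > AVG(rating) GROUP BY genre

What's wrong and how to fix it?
Bug: AVG() is an aggregate; it can't sit directly in WHERE

Fix: Compute the overall average in a scalar subquery and compare each group's MIN against it in HAVING

Corrected query:
SELECT genre FROM movies GROUP BY genre HAVING MIN(rating) > (SELECT AVG(rating) FROM movies)

Result:
(no rows)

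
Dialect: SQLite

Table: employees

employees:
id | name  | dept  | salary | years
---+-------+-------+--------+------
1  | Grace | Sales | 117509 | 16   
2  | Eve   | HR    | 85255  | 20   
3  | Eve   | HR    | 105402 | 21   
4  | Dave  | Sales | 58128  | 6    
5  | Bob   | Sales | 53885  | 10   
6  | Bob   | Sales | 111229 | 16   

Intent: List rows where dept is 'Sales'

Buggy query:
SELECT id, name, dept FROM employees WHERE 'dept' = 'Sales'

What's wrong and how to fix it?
Bug: Single quotes denote string literals in SQL; the column name is being compared as a constant string

Fix: Reference the column as dept without single quotes

Corrected query:
SELECT id, name, dept FROM employees WHERE dept = 'Sales'

Result:
id | name  | dept 
---+-------+------
1  | Grace | Sales
4  | Dave  | Sales
5  | Bob   | Sales
6  | Bob   | Sales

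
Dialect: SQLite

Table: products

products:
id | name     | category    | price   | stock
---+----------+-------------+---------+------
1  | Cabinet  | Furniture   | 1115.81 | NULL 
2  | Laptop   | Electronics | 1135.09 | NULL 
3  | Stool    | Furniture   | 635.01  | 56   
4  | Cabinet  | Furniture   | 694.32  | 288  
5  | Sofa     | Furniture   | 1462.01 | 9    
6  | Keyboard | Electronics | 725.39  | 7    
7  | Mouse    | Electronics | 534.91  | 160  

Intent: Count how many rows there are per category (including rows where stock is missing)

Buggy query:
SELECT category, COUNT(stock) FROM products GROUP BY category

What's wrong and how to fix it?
Bug: COUNT(stock) skips NULLs, so groups with missing stock are undercounted

Fix: Use COUNT(*) to count all rows regardless of NULL

Corrected query:
SELECT category, COUNT(*) FROM products GROUP BY category

Result:
category    | COUNT(*)
------------+---------
Electronics | 3       
Furniture   | 4       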